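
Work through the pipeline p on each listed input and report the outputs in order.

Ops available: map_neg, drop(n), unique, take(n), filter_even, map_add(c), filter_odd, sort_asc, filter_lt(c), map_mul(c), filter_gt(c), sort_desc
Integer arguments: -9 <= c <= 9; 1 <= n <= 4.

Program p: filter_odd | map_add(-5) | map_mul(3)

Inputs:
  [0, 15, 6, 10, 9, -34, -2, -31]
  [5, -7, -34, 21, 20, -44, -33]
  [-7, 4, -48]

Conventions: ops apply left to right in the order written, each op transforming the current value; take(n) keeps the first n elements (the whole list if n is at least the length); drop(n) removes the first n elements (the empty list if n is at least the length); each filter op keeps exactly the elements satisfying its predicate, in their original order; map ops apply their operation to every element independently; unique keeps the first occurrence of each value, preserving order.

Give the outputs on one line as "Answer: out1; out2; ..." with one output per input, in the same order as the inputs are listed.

Execution, op by op:
  [0, 15, 6, 10, 9, -34, -2, -31] -> [15, 9, -31] -> [10, 4, -36] -> [30, 12, -108]
  [5, -7, -34, 21, 20, -44, -33] -> [5, -7, 21, -33] -> [0, -12, 16, -38] -> [0, -36, 48, -114]
  [-7, 4, -48] -> [-7] -> [-12] -> [-36]

[30, 12, -108]; [0, -36, 48, -114]; [-36]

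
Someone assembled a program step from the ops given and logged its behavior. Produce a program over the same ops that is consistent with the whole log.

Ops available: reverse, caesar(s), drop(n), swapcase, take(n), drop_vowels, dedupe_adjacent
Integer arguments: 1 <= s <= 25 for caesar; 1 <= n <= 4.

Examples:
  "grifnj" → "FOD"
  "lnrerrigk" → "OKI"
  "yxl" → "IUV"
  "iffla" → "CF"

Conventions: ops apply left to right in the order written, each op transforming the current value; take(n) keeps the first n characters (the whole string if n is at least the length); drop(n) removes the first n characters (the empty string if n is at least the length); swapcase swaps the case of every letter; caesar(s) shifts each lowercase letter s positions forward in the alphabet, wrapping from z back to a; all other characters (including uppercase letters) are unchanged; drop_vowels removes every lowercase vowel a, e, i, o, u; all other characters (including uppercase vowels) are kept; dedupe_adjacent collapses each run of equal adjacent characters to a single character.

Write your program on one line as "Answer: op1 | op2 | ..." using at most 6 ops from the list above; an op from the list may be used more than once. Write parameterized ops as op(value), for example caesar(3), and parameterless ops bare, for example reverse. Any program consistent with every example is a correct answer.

take(3) | caesar(23) | swapcase | dedupe_adjacent | reverse

Check, running the answer program on each example:
  "grifnj" -> "gri" -> "dof" -> "DOF" -> "DOF" -> "FOD"
  "lnrerrigk" -> "lnr" -> "iko" -> "IKO" -> "IKO" -> "OKI"
  "yxl" -> "yxl" -> "vui" -> "VUI" -> "VUI" -> "IUV"
  "iffla" -> "iff" -> "fcc" -> "FCC" -> "FC" -> "CF"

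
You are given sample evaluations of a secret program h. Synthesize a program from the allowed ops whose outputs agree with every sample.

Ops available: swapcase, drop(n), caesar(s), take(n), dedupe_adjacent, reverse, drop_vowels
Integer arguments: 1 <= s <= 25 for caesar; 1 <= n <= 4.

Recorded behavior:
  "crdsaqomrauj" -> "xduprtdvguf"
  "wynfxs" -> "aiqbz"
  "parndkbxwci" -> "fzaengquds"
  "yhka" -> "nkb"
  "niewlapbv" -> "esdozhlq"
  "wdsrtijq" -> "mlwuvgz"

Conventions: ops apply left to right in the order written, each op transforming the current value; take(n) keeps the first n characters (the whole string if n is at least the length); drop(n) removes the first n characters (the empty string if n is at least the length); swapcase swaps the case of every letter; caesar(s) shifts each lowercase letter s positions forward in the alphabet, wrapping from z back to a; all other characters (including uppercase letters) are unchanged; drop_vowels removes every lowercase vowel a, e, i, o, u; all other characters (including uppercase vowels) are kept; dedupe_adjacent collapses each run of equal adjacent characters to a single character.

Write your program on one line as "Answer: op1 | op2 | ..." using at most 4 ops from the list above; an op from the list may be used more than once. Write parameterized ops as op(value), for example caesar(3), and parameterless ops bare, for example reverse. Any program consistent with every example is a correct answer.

reverse | caesar(3) | drop(1)

Check, running the answer program on each example:
  "crdsaqomrauj" -> "juarmoqasdrc" -> "mxduprtdvguf" -> "xduprtdvguf"
  "wynfxs" -> "sxfnyw" -> "vaiqbz" -> "aiqbz"
  "parndkbxwci" -> "icwxbkdnrap" -> "lfzaengquds" -> "fzaengquds"
  "yhka" -> "akhy" -> "dnkb" -> "nkb"
  "niewlapbv" -> "vbpalwein" -> "yesdozhlq" -> "esdozhlq"
  "wdsrtijq" -> "qjitrsdw" -> "tmlwuvgz" -> "mlwuvgz"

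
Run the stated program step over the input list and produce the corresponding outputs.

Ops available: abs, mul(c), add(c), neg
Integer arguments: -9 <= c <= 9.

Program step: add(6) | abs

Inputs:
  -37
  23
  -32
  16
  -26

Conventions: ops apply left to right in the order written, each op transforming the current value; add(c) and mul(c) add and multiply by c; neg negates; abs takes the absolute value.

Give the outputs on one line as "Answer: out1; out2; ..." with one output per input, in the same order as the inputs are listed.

31; 29; 26; 22; 20

Execution, op by op:
  -37 -> -31 -> 31
  23 -> 29 -> 29
  -32 -> -26 -> 26
  16 -> 22 -> 22
  -26 -> -20 -> 20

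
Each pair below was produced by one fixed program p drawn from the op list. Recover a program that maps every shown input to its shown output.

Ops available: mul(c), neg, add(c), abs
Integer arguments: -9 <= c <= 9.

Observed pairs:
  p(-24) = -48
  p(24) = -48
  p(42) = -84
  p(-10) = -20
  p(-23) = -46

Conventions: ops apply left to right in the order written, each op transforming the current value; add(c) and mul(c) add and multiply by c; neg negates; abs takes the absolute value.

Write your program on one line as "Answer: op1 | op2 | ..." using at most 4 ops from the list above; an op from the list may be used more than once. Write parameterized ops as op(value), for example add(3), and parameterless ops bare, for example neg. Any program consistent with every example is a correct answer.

mul(2) | abs | neg

Check, running the answer program on each example:
  -24 -> -48 -> 48 -> -48
  24 -> 48 -> 48 -> -48
  42 -> 84 -> 84 -> -84
  -10 -> -20 -> 20 -> -20
  -23 -> -46 -> 46 -> -46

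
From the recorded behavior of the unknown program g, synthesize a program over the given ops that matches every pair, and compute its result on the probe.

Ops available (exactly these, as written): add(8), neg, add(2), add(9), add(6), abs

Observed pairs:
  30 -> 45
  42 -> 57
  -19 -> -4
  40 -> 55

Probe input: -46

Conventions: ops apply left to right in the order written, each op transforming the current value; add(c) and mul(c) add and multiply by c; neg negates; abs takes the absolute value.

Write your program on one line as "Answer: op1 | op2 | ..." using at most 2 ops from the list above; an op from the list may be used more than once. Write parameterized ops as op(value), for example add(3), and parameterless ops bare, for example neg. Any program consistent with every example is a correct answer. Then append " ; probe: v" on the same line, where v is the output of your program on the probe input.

add(9) | add(6) ; probe: -31

Check, running the answer program on each example:
  30 -> 39 -> 45
  42 -> 51 -> 57
  -19 -> -10 -> -4
  40 -> 49 -> 55
  probe: -46 -> -37 -> -31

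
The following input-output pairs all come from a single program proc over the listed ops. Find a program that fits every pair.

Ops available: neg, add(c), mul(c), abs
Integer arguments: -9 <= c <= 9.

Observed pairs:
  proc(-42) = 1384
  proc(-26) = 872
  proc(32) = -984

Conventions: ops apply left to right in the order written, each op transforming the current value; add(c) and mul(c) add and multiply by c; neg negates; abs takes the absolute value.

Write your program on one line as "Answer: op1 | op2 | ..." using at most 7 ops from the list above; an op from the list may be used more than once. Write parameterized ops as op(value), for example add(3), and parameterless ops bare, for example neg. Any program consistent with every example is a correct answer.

mul(-8) | add(-6) | add(9) | add(7) | mul(-4) | neg

Check, running the answer program on each example:
  -42 -> 336 -> 330 -> 339 -> 346 -> -1384 -> 1384
  -26 -> 208 -> 202 -> 211 -> 218 -> -872 -> 872
  32 -> -256 -> -262 -> -253 -> -246 -> 984 -> -984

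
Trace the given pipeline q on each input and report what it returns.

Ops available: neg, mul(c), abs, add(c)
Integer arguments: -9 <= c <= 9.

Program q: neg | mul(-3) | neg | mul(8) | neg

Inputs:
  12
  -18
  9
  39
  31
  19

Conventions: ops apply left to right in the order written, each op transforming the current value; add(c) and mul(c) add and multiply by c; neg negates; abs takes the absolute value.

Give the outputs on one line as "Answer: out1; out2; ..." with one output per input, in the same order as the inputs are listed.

288; -432; 216; 936; 744; 456

Execution, op by op:
  12 -> -12 -> 36 -> -36 -> -288 -> 288
  -18 -> 18 -> -54 -> 54 -> 432 -> -432
  9 -> -9 -> 27 -> -27 -> -216 -> 216
  39 -> -39 -> 117 -> -117 -> -936 -> 936
  31 -> -31 -> 93 -> -93 -> -744 -> 744
  19 -> -19 -> 57 -> -57 -> -456 -> 456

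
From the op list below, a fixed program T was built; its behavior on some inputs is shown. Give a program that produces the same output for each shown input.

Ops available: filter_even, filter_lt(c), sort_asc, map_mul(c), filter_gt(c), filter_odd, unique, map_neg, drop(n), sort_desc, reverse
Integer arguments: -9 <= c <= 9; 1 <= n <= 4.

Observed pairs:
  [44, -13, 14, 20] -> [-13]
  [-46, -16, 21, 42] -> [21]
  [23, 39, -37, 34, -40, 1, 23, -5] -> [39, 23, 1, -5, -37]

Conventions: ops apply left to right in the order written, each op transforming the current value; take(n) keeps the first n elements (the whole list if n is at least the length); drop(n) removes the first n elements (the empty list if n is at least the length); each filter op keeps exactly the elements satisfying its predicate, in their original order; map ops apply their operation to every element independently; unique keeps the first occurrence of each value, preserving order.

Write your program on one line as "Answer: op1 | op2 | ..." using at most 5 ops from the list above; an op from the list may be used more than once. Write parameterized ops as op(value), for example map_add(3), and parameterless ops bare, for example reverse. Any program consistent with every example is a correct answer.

filter_odd | reverse | sort_desc | unique

Check, running the answer program on each example:
  [44, -13, 14, 20] -> [-13] -> [-13] -> [-13] -> [-13]
  [-46, -16, 21, 42] -> [21] -> [21] -> [21] -> [21]
  [23, 39, -37, 34, -40, 1, 23, -5] -> [23, 39, -37, 1, 23, -5] -> [-5, 23, 1, -37, 39, 23] -> [39, 23, 23, 1, -5, -37] -> [39, 23, 1, -5, -37]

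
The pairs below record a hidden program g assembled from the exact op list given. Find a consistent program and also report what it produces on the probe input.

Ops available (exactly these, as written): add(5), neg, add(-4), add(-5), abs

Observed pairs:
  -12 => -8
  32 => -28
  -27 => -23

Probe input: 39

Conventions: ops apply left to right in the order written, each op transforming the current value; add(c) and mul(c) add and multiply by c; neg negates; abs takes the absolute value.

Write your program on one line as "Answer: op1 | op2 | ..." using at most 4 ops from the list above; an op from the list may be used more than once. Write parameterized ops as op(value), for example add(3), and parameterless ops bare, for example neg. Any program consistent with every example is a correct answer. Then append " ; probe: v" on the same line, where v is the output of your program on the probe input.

abs | add(-4) | neg ; probe: -35

Check, running the answer program on each example:
  -12 -> 12 -> 8 -> -8
  32 -> 32 -> 28 -> -28
  -27 -> 27 -> 23 -> -23
  probe: 39 -> 39 -> 35 -> -35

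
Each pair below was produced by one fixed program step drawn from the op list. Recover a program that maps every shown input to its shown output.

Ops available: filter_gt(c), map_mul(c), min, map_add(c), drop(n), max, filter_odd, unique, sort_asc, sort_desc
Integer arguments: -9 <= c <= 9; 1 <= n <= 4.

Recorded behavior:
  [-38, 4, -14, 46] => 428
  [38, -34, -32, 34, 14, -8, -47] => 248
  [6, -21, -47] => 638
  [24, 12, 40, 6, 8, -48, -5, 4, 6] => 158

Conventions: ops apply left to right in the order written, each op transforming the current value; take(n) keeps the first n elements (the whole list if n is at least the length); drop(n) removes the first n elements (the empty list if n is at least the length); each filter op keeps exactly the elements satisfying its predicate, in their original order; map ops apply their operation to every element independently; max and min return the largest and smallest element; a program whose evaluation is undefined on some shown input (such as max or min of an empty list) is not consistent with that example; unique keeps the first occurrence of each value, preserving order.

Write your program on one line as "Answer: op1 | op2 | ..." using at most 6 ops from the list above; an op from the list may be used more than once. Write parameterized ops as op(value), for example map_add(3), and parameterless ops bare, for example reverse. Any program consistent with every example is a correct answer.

map_mul(-6) | sort_asc | map_mul(5) | map_add(8) | filter_gt(-8) | min

Check, running the answer program on each example:
  [-38, 4, -14, 46] -> [228, -24, 84, -276] -> [-276, -24, 84, 228] -> [-1380, -120, 420, 1140] -> [-1372, -112, 428, 1148] -> [428, 1148] -> 428
  [38, -34, -32, 34, 14, -8, -47] -> [-228, 204, 192, -204, -84, 48, 282] -> [-228, -204, -84, 48, 192, 204, 282] -> [-1140, -1020, -420, 240, 960, 1020, 1410] -> [-1132, -1012, -412, 248, 968, 1028, 1418] -> [248, 968, 1028, 1418] -> 248
  [6, -21, -47] -> [-36, 126, 282] -> [-36, 126, 282] -> [-180, 630, 1410] -> [-172, 638, 1418] -> [638, 1418] -> 638
  [24, 12, 40, 6, 8, -48, -5, 4, 6] -> [-144, -72, -240, -36, -48, 288, 30, -24, -36] -> [-240, -144, -72, -48, -36, -36, -24, 30, 288] -> [-1200, -720, -360, -240, -180, -180, -120, 150, 1440] -> [-1192, -712, -352, -232, -172, -172, -112, 158, 1448] -> [158, 1448] -> 158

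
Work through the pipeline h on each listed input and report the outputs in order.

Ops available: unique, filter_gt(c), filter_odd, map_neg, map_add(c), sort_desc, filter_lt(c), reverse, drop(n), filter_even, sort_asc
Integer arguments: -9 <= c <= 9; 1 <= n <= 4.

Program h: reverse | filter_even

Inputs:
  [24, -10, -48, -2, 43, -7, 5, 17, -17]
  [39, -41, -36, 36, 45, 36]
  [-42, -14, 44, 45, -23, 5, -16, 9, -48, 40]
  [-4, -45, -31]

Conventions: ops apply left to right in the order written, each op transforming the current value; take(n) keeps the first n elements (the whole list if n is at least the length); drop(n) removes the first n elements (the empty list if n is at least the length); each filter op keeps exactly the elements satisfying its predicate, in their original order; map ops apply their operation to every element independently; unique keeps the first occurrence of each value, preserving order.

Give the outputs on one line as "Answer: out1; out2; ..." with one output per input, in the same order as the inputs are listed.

[-2, -48, -10, 24]; [36, 36, -36]; [40, -48, -16, 44, -14, -42]; [-4]

Execution, op by op:
  [24, -10, -48, -2, 43, -7, 5, 17, -17] -> [-17, 17, 5, -7, 43, -2, -48, -10, 24] -> [-2, -48, -10, 24]
  [39, -41, -36, 36, 45, 36] -> [36, 45, 36, -36, -41, 39] -> [36, 36, -36]
  [-42, -14, 44, 45, -23, 5, -16, 9, -48, 40] -> [40, -48, 9, -16, 5, -23, 45, 44, -14, -42] -> [40, -48, -16, 44, -14, -42]
  [-4, -45, -31] -> [-31, -45, -4] -> [-4]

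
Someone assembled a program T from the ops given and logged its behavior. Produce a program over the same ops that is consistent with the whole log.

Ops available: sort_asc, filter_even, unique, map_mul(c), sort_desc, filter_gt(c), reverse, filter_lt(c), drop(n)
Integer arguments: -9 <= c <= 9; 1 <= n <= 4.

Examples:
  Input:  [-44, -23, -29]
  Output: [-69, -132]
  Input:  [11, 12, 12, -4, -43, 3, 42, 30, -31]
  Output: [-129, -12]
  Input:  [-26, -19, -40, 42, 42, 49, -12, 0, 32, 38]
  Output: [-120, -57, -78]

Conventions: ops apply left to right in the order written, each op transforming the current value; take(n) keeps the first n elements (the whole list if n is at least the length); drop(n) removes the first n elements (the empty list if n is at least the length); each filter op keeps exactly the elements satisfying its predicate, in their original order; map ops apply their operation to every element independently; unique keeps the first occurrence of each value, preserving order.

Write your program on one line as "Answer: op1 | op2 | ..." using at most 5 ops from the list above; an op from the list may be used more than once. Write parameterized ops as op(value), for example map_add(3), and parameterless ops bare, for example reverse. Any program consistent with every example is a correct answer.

reverse | filter_lt(-1) | map_mul(3) | drop(1)

Check, running the answer program on each example:
  [-44, -23, -29] -> [-29, -23, -44] -> [-29, -23, -44] -> [-87, -69, -132] -> [-69, -132]
  [11, 12, 12, -4, -43, 3, 42, 30, -31] -> [-31, 30, 42, 3, -43, -4, 12, 12, 11] -> [-31, -43, -4] -> [-93, -129, -12] -> [-129, -12]
  [-26, -19, -40, 42, 42, 49, -12, 0, 32, 38] -> [38, 32, 0, -12, 49, 42, 42, -40, -19, -26] -> [-12, -40, -19, -26] -> [-36, -120, -57, -78] -> [-120, -57, -78]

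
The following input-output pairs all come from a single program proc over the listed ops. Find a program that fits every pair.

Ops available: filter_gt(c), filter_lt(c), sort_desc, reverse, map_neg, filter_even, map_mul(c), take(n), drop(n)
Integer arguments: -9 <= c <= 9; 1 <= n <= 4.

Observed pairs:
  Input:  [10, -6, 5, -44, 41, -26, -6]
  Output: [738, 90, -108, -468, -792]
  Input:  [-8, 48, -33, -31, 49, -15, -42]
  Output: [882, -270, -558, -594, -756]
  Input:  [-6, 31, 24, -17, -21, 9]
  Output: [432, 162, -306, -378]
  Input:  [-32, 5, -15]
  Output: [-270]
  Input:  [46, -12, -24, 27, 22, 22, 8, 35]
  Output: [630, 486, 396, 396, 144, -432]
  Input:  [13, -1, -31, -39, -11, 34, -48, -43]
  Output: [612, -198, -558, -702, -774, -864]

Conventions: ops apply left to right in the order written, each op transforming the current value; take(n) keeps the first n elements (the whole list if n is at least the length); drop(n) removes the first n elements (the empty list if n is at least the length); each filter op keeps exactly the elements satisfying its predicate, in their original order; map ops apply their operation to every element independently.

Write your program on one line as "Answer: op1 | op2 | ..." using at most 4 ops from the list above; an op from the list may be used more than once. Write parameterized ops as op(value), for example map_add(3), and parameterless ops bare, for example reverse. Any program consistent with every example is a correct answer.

map_mul(3) | map_mul(6) | drop(2) | sort_desc

Check, running the answer program on each example:
  [10, -6, 5, -44, 41, -26, -6] -> [30, -18, 15, -132, 123, -78, -18] -> [180, -108, 90, -792, 738, -468, -108] -> [90, -792, 738, -468, -108] -> [738, 90, -108, -468, -792]
  [-8, 48, -33, -31, 49, -15, -42] -> [-24, 144, -99, -93, 147, -45, -126] -> [-144, 864, -594, -558, 882, -270, -756] -> [-594, -558, 882, -270, -756] -> [882, -270, -558, -594, -756]
  [-6, 31, 24, -17, -21, 9] -> [-18, 93, 72, -51, -63, 27] -> [-108, 558, 432, -306, -378, 162] -> [432, -306, -378, 162] -> [432, 162, -306, -378]
  [-32, 5, -15] -> [-96, 15, -45] -> [-576, 90, -270] -> [-270] -> [-270]
  [46, -12, -24, 27, 22, 22, 8, 35] -> [138, -36, -72, 81, 66, 66, 24, 105] -> [828, -216, -432, 486, 396, 396, 144, 630] -> [-432, 486, 396, 396, 144, 630] -> [630, 486, 396, 396, 144, -432]
  [13, -1, -31, -39, -11, 34, -48, -43] -> [39, -3, -93, -117, -33, 102, -144, -129] -> [234, -18, -558, -702, -198, 612, -864, -774] -> [-558, -702, -198, 612, -864, -774] -> [612, -198, -558, -702, -774, -864]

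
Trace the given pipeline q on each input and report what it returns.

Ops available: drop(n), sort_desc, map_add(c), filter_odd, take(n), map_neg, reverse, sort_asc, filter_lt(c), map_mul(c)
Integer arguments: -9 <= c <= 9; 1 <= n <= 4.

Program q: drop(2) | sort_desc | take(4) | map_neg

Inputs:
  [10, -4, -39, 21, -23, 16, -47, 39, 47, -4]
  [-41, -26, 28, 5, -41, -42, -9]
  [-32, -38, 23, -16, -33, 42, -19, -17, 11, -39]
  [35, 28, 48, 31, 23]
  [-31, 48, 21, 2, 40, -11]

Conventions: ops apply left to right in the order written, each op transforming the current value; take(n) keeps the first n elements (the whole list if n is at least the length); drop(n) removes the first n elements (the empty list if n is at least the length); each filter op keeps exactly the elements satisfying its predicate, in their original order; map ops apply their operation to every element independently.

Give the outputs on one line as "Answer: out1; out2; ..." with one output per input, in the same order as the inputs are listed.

[-47, -39, -21, -16]; [-28, -5, 9, 41]; [-42, -23, -11, 16]; [-48, -31, -23]; [-40, -21, -2, 11]

Execution, op by op:
  [10, -4, -39, 21, -23, 16, -47, 39, 47, -4] -> [-39, 21, -23, 16, -47, 39, 47, -4] -> [47, 39, 21, 16, -4, -23, -39, -47] -> [47, 39, 21, 16] -> [-47, -39, -21, -16]
  [-41, -26, 28, 5, -41, -42, -9] -> [28, 5, -41, -42, -9] -> [28, 5, -9, -41, -42] -> [28, 5, -9, -41] -> [-28, -5, 9, 41]
  [-32, -38, 23, -16, -33, 42, -19, -17, 11, -39] -> [23, -16, -33, 42, -19, -17, 11, -39] -> [42, 23, 11, -16, -17, -19, -33, -39] -> [42, 23, 11, -16] -> [-42, -23, -11, 16]
  [35, 28, 48, 31, 23] -> [48, 31, 23] -> [48, 31, 23] -> [48, 31, 23] -> [-48, -31, -23]
  [-31, 48, 21, 2, 40, -11] -> [21, 2, 40, -11] -> [40, 21, 2, -11] -> [40, 21, 2, -11] -> [-40, -21, -2, 11]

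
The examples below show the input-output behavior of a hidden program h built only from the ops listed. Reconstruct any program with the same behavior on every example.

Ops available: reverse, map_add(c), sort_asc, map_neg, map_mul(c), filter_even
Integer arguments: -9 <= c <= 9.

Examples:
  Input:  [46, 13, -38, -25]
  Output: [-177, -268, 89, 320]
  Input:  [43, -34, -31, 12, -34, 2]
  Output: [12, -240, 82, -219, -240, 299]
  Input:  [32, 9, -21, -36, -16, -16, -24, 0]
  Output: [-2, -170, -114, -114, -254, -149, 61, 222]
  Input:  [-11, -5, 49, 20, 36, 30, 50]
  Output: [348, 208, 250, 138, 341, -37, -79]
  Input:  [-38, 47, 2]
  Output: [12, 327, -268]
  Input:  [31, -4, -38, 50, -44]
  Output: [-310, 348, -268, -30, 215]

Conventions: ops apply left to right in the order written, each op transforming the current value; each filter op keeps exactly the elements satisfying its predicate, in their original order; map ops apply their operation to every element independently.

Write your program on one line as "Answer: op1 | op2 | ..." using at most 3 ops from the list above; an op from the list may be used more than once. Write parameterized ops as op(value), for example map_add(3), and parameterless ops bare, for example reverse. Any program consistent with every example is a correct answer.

map_mul(7) | reverse | map_add(-2)

Check, running the answer program on each example:
  [46, 13, -38, -25] -> [322, 91, -266, -175] -> [-175, -266, 91, 322] -> [-177, -268, 89, 320]
  [43, -34, -31, 12, -34, 2] -> [301, -238, -217, 84, -238, 14] -> [14, -238, 84, -217, -238, 301] -> [12, -240, 82, -219, -240, 299]
  [32, 9, -21, -36, -16, -16, -24, 0] -> [224, 63, -147, -252, -112, -112, -168, 0] -> [0, -168, -112, -112, -252, -147, 63, 224] -> [-2, -170, -114, -114, -254, -149, 61, 222]
  [-11, -5, 49, 20, 36, 30, 50] -> [-77, -35, 343, 140, 252, 210, 350] -> [350, 210, 252, 140, 343, -35, -77] -> [348, 208, 250, 138, 341, -37, -79]
  [-38, 47, 2] -> [-266, 329, 14] -> [14, 329, -266] -> [12, 327, -268]
  [31, -4, -38, 50, -44] -> [217, -28, -266, 350, -308] -> [-308, 350, -266, -28, 217] -> [-310, 348, -268, -30, 215]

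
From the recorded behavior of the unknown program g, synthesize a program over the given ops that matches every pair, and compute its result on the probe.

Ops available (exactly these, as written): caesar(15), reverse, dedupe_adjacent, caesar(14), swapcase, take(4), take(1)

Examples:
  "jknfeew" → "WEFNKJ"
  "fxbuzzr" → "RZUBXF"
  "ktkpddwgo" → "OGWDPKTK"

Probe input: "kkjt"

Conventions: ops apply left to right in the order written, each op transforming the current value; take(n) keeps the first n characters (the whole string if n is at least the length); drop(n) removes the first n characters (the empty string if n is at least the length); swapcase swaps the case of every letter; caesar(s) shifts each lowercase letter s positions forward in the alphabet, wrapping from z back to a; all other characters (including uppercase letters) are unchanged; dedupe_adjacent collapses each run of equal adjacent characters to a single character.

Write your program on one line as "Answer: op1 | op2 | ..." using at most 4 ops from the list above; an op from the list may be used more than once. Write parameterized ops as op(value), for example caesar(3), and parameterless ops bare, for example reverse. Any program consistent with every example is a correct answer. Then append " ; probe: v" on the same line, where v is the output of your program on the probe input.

swapcase | dedupe_adjacent | reverse ; probe: "TJK"

Check, running the answer program on each example:
  "jknfeew" -> "JKNFEEW" -> "JKNFEW" -> "WEFNKJ"
  "fxbuzzr" -> "FXBUZZR" -> "FXBUZR" -> "RZUBXF"
  "ktkpddwgo" -> "KTKPDDWGO" -> "KTKPDWGO" -> "OGWDPKTK"
  probe: "kkjt" -> "KKJT" -> "KJT" -> "TJK"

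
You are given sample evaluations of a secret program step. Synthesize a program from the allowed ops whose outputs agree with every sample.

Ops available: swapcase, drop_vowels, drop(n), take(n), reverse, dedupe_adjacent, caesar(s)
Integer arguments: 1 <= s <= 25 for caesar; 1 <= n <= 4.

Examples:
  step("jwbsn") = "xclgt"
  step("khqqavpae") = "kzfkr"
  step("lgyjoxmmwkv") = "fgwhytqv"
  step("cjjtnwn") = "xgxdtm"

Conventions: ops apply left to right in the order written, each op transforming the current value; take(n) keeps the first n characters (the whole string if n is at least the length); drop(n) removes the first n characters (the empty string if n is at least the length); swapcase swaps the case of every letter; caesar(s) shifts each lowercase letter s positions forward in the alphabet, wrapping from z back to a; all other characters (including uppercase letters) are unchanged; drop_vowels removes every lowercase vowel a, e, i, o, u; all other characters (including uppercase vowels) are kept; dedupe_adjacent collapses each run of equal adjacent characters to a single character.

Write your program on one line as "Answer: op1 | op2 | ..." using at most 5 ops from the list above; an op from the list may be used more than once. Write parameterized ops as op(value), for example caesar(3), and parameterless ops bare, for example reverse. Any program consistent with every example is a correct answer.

caesar(10) | reverse | dedupe_adjacent | drop_vowels

Check, running the answer program on each example:
  "jwbsn" -> "tglcx" -> "xclgt" -> "xclgt" -> "xclgt"
  "khqqavpae" -> "uraakfzko" -> "okzfkaaru" -> "okzfkaru" -> "kzfkr"
  "lgyjoxmmwkv" -> "vqityhwwguf" -> "fugwwhytiqv" -> "fugwhytiqv" -> "fgwhytqv"
  "cjjtnwn" -> "mttdxgx" -> "xgxdttm" -> "xgxdtm" -> "xgxdtm"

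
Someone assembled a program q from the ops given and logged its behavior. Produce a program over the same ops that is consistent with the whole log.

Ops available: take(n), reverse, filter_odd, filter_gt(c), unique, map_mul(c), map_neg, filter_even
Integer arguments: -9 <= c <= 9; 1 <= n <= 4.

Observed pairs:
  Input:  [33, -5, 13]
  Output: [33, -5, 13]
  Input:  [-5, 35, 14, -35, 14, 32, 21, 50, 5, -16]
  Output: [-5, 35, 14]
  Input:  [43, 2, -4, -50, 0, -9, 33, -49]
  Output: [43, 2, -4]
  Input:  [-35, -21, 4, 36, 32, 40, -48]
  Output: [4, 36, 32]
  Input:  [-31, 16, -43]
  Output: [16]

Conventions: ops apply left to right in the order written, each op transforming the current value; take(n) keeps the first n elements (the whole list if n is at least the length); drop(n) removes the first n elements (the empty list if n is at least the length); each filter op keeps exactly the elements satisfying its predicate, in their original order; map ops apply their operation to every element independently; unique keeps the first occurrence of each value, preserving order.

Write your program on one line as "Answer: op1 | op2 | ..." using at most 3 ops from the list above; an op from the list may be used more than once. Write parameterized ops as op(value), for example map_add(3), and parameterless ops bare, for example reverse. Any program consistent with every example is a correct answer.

filter_gt(-8) | take(3)

Check, running the answer program on each example:
  [33, -5, 13] -> [33, -5, 13] -> [33, -5, 13]
  [-5, 35, 14, -35, 14, 32, 21, 50, 5, -16] -> [-5, 35, 14, 14, 32, 21, 50, 5] -> [-5, 35, 14]
  [43, 2, -4, -50, 0, -9, 33, -49] -> [43, 2, -4, 0, 33] -> [43, 2, -4]
  [-35, -21, 4, 36, 32, 40, -48] -> [4, 36, 32, 40] -> [4, 36, 32]
  [-31, 16, -43] -> [16] -> [16]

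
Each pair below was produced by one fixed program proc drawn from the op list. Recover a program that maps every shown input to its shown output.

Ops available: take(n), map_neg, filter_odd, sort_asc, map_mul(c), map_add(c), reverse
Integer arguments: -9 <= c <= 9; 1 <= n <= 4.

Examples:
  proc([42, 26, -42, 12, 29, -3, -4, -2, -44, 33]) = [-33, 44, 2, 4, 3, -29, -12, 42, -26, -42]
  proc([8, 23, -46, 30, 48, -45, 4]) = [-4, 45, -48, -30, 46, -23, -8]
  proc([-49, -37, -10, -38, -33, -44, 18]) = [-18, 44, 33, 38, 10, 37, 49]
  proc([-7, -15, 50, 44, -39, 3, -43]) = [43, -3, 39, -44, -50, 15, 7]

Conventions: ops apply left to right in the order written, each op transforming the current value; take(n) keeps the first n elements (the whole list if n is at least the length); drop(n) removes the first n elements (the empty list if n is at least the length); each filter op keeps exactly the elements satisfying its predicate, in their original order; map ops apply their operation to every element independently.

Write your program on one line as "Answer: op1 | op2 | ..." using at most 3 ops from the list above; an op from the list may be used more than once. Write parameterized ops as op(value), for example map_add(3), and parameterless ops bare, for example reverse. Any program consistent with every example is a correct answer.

reverse | map_neg

Check, running the answer program on each example:
  [42, 26, -42, 12, 29, -3, -4, -2, -44, 33] -> [33, -44, -2, -4, -3, 29, 12, -42, 26, 42] -> [-33, 44, 2, 4, 3, -29, -12, 42, -26, -42]
  [8, 23, -46, 30, 48, -45, 4] -> [4, -45, 48, 30, -46, 23, 8] -> [-4, 45, -48, -30, 46, -23, -8]
  [-49, -37, -10, -38, -33, -44, 18] -> [18, -44, -33, -38, -10, -37, -49] -> [-18, 44, 33, 38, 10, 37, 49]
  [-7, -15, 50, 44, -39, 3, -43] -> [-43, 3, -39, 44, 50, -15, -7] -> [43, -3, 39, -44, -50, 15, 7]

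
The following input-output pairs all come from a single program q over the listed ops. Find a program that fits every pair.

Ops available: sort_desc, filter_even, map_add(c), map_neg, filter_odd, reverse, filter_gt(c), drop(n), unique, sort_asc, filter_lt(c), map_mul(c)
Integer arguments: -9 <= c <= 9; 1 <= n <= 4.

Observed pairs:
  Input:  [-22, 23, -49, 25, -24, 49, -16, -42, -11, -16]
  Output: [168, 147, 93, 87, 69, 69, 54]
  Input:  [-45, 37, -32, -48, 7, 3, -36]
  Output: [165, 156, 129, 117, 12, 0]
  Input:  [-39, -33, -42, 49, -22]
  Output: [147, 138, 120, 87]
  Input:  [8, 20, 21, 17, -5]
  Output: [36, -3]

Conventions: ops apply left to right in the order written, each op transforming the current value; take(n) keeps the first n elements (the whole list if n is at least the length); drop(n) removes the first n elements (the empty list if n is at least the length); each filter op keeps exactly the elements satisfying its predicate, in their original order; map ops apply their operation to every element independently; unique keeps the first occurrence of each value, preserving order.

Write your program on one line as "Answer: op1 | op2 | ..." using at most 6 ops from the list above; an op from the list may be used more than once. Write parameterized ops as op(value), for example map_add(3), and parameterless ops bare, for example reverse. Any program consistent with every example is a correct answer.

map_add(-7) | sort_desc | map_mul(-3) | sort_desc | filter_gt(-8)

Check, running the answer program on each example:
  [-22, 23, -49, 25, -24, 49, -16, -42, -11, -16] -> [-29, 16, -56, 18, -31, 42, -23, -49, -18, -23] -> [42, 18, 16, -18, -23, -23, -29, -31, -49, -56] -> [-126, -54, -48, 54, 69, 69, 87, 93, 147, 168] -> [168, 147, 93, 87, 69, 69, 54, -48, -54, -126] -> [168, 147, 93, 87, 69, 69, 54]
  [-45, 37, -32, -48, 7, 3, -36] -> [-52, 30, -39, -55, 0, -4, -43] -> [30, 0, -4, -39, -43, -52, -55] -> [-90, 0, 12, 117, 129, 156, 165] -> [165, 156, 129, 117, 12, 0, -90] -> [165, 156, 129, 117, 12, 0]
  [-39, -33, -42, 49, -22] -> [-46, -40, -49, 42, -29] -> [42, -29, -40, -46, -49] -> [-126, 87, 120, 138, 147] -> [147, 138, 120, 87, -126] -> [147, 138, 120, 87]
  [8, 20, 21, 17, -5] -> [1, 13, 14, 10, -12] -> [14, 13, 10, 1, -12] -> [-42, -39, -30, -3, 36] -> [36, -3, -30, -39, -42] -> [36, -3]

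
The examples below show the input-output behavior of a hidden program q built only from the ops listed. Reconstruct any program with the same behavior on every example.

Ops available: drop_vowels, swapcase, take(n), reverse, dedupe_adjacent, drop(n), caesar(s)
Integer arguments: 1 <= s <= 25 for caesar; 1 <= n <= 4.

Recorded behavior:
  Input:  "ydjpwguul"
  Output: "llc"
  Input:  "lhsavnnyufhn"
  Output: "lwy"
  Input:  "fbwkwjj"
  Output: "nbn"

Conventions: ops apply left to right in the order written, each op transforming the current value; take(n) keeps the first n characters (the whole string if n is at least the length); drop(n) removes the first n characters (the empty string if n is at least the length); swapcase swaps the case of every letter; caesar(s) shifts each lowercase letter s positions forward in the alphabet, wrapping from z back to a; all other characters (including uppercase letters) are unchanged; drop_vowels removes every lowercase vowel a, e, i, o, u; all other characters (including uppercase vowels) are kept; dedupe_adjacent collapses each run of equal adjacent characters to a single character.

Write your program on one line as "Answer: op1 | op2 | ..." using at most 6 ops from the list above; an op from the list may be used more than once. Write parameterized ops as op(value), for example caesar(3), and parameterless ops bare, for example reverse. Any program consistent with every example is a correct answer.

reverse | caesar(17) | drop_vowels | take(3) | reverse

Check, running the answer program on each example:
  "ydjpwguul" -> "luugwpjdy" -> "cllxngaup" -> "cllxngp" -> "cll" -> "llc"
  "lhsavnnyufhn" -> "nhfuynnvashl" -> "eywlpeemrjyc" -> "ywlpmrjyc" -> "ywl" -> "lwy"
  "fbwkwjj" -> "jjwkwbf" -> "aanbnsw" -> "nbnsw" -> "nbn" -> "nbn"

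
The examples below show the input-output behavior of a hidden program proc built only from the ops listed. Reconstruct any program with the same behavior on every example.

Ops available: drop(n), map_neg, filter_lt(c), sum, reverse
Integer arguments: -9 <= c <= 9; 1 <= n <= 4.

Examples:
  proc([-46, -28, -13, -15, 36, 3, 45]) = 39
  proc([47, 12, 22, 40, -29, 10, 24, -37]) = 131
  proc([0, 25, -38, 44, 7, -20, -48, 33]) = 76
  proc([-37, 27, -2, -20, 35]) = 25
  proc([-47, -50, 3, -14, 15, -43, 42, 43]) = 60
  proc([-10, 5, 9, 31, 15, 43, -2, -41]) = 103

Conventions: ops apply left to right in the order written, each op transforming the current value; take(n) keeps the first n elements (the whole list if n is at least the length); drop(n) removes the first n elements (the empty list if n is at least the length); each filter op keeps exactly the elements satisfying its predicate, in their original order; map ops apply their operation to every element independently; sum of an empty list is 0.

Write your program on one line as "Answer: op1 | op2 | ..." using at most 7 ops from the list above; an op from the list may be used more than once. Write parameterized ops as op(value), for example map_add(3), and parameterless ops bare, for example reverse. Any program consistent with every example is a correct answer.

map_neg | filter_lt(8) | map_neg | reverse | drop(1) | sum

Check, running the answer program on each example:
  [-46, -28, -13, -15, 36, 3, 45] -> [46, 28, 13, 15, -36, -3, -45] -> [-36, -3, -45] -> [36, 3, 45] -> [45, 3, 36] -> [3, 36] -> 39
  [47, 12, 22, 40, -29, 10, 24, -37] -> [-47, -12, -22, -40, 29, -10, -24, 37] -> [-47, -12, -22, -40, -10, -24] -> [47, 12, 22, 40, 10, 24] -> [24, 10, 40, 22, 12, 47] -> [10, 40, 22, 12, 47] -> 131
  [0, 25, -38, 44, 7, -20, -48, 33] -> [0, -25, 38, -44, -7, 20, 48, -33] -> [0, -25, -44, -7, -33] -> [0, 25, 44, 7, 33] -> [33, 7, 44, 25, 0] -> [7, 44, 25, 0] -> 76
  [-37, 27, -2, -20, 35] -> [37, -27, 2, 20, -35] -> [-27, 2, -35] -> [27, -2, 35] -> [35, -2, 27] -> [-2, 27] -> 25
  [-47, -50, 3, -14, 15, -43, 42, 43] -> [47, 50, -3, 14, -15, 43, -42, -43] -> [-3, -15, -42, -43] -> [3, 15, 42, 43] -> [43, 42, 15, 3] -> [42, 15, 3] -> 60
  [-10, 5, 9, 31, 15, 43, -2, -41] -> [10, -5, -9, -31, -15, -43, 2, 41] -> [-5, -9, -31, -15, -43, 2] -> [5, 9, 31, 15, 43, -2] -> [-2, 43, 15, 31, 9, 5] -> [43, 15, 31, 9, 5] -> 103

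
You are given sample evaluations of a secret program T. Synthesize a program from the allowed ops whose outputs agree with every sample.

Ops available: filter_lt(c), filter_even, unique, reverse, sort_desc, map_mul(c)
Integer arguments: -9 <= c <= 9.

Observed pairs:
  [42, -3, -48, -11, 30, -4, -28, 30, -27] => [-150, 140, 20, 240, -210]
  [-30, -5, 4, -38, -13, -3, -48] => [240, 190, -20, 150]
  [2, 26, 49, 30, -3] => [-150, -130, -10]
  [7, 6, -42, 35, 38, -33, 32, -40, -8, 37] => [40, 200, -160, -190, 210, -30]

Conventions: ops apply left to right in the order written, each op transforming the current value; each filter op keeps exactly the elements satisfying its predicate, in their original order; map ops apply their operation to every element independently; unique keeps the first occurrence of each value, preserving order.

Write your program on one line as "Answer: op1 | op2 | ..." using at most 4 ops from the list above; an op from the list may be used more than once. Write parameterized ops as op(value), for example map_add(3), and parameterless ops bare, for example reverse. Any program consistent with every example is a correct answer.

map_mul(-5) | reverse | filter_even | unique

Check, running the answer program on each example:
  [42, -3, -48, -11, 30, -4, -28, 30, -27] -> [-210, 15, 240, 55, -150, 20, 140, -150, 135] -> [135, -150, 140, 20, -150, 55, 240, 15, -210] -> [-150, 140, 20, -150, 240, -210] -> [-150, 140, 20, 240, -210]
  [-30, -5, 4, -38, -13, -3, -48] -> [150, 25, -20, 190, 65, 15, 240] -> [240, 15, 65, 190, -20, 25, 150] -> [240, 190, -20, 150] -> [240, 190, -20, 150]
  [2, 26, 49, 30, -3] -> [-10, -130, -245, -150, 15] -> [15, -150, -245, -130, -10] -> [-150, -130, -10] -> [-150, -130, -10]
  [7, 6, -42, 35, 38, -33, 32, -40, -8, 37] -> [-35, -30, 210, -175, -190, 165, -160, 200, 40, -185] -> [-185, 40, 200, -160, 165, -190, -175, 210, -30, -35] -> [40, 200, -160, -190, 210, -30] -> [40, 200, -160, -190, 210, -30]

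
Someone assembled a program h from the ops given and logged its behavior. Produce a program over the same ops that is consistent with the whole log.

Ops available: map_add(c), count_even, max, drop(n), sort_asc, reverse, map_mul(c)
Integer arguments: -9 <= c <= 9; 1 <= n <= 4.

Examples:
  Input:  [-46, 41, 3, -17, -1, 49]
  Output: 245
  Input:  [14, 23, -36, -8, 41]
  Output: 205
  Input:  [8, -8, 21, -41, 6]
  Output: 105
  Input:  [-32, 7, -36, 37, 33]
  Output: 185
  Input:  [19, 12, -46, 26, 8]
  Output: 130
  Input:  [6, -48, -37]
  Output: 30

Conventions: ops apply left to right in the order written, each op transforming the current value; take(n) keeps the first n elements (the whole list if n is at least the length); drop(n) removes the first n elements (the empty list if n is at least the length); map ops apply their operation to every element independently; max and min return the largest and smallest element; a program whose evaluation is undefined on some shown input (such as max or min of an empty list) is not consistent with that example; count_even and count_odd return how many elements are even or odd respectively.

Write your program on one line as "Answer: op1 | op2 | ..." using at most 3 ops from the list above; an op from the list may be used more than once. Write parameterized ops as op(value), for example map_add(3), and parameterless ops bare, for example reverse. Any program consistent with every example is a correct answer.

map_mul(5) | reverse | max

Check, running the answer program on each example:
  [-46, 41, 3, -17, -1, 49] -> [-230, 205, 15, -85, -5, 245] -> [245, -5, -85, 15, 205, -230] -> 245
  [14, 23, -36, -8, 41] -> [70, 115, -180, -40, 205] -> [205, -40, -180, 115, 70] -> 205
  [8, -8, 21, -41, 6] -> [40, -40, 105, -205, 30] -> [30, -205, 105, -40, 40] -> 105
  [-32, 7, -36, 37, 33] -> [-160, 35, -180, 185, 165] -> [165, 185, -180, 35, -160] -> 185
  [19, 12, -46, 26, 8] -> [95, 60, -230, 130, 40] -> [40, 130, -230, 60, 95] -> 130
  [6, -48, -37] -> [30, -240, -185] -> [-185, -240, 30] -> 30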